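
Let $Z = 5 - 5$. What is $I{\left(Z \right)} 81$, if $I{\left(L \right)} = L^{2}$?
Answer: $0$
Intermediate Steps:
$Z = 0$
$I{\left(Z \right)} 81 = 0^{2} \cdot 81 = 0 \cdot 81 = 0$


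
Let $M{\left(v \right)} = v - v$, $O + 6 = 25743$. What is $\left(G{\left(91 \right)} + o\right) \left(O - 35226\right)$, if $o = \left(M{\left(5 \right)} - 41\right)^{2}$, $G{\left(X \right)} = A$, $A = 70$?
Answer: $-16615239$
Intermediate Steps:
$O = 25737$ ($O = -6 + 25743 = 25737$)
$G{\left(X \right)} = 70$
$M{\left(v \right)} = 0$
$o = 1681$ ($o = \left(0 - 41\right)^{2} = \left(-41\right)^{2} = 1681$)
$\left(G{\left(91 \right)} + o\right) \left(O - 35226\right) = \left(70 + 1681\right) \left(25737 - 35226\right) = 1751 \left(25737 - 35226\right) = 1751 \left(-9489\right) = -16615239$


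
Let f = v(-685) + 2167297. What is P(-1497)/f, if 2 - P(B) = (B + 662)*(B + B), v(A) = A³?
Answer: 624997/79812957 ≈ 0.0078308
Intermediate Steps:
f = -319251828 (f = (-685)³ + 2167297 = -321419125 + 2167297 = -319251828)
P(B) = 2 - 2*B*(662 + B) (P(B) = 2 - (B + 662)*(B + B) = 2 - (662 + B)*2*B = 2 - 2*B*(662 + B))
P(-1497)/f = (2 - 1324*(-1497) - 2*(-1497)²)/(-319251828) = (2 + 1982028 - 2*2241009)*(-1/319251828) = (2 + 1982028 - 4482018)*(-1/319251828) = -2499988*(-1/319251828) = 624997/79812957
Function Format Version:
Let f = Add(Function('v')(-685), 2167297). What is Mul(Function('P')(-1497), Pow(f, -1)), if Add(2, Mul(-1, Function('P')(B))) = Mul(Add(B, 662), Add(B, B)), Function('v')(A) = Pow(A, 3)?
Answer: Rational(624997, 79812957) ≈ 0.0078308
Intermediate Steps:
f = -319251828 (f = Add(Pow(-685, 3), 2167297) = Add(-321419125, 2167297) = -319251828)
Function('P')(B) = Add(2, Mul(-2, B, Add(662, B))) (Function('P')(B) = Add(2, Mul(-1, Mul(Add(B, 662), Add(B, B)))) = Add(2, Mul(-1, Mul(Add(662, B), Mul(2, B)))) = Add(2, Mul(-1, Mul(2, B, Add(662, B)))) = Add(2, Mul(-2, B, Add(662, B))))
Mul(Function('P')(-1497), Pow(f, -1)) = Mul(Add(2, Mul(-1324, -1497), Mul(-2, Pow(-1497, 2))), Pow(-319251828, -1)) = Mul(Add(2, 1982028, Mul(-2, 2241009)), Rational(-1, 319251828)) = Mul(Add(2, 1982028, -4482018), Rational(-1, 319251828)) = Mul(-2499988, Rational(-1, 319251828)) = Rational(624997, 79812957)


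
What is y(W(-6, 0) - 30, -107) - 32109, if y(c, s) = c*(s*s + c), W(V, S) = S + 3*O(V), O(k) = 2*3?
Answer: -169353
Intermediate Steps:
O(k) = 6
W(V, S) = 18 + S (W(V, S) = S + 3*6 = S + 18 = 18 + S)
y(c, s) = c*(c + s²) (y(c, s) = c*(s² + c) = c*(c + s²))
y(W(-6, 0) - 30, -107) - 32109 = ((18 + 0) - 30)*(((18 + 0) - 30) + (-107)²) - 32109 = (18 - 30)*((18 - 30) + 11449) - 32109 = -12*(-12 + 11449) - 32109 = -12*11437 - 32109 = -137244 - 32109 = -169353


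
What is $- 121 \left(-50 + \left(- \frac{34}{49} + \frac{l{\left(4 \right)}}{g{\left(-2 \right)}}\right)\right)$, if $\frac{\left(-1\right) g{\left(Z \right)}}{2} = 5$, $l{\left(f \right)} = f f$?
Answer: $\frac{1550252}{245} \approx 6327.6$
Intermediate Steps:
$l{\left(f \right)} = f^{2}$
$g{\left(Z \right)} = -10$ ($g{\left(Z \right)} = \left(-2\right) 5 = -10$)
$- 121 \left(-50 + \left(- \frac{34}{49} + \frac{l{\left(4 \right)}}{g{\left(-2 \right)}}\right)\right) = - 121 \left(-50 + \left(- \frac{34}{49} + \frac{4^{2}}{-10}\right)\right) = - 121 \left(-50 + \left(\left(-34\right) \frac{1}{49} + 16 \left(- \frac{1}{10}\right)\right)\right) = - 121 \left(-50 - \frac{562}{245}\right) = \left(-121\right) \left(- \frac{12812}{245}\right) = \frac{1550252}{245}$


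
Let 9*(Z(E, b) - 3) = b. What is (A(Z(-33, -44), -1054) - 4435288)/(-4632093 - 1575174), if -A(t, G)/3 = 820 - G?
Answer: 4440910/6207267 ≈ 0.71544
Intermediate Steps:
Z(E, b) = 3 + b/9
A(t, G) = -2460 + 3*G (A(t, G) = -3*(820 - G) = -2460 + 3*G)
(A(Z(-33, -44), -1054) - 4435288)/(-4632093 - 1575174) = ((-2460 + 3*(-1054)) - 4435288)/(-4632093 - 1575174) = ((-2460 - 3162) - 4435288)/(-6207267) = (-5622 - 4435288)*(-1/6207267) = -4440910*(-1/6207267) = 4440910/6207267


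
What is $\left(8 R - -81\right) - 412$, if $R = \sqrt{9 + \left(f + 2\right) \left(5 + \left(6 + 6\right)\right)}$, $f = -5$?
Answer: $-331 + 8 i \sqrt{42} \approx -331.0 + 51.846 i$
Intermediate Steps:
$R = i \sqrt{42}$ ($R = \sqrt{9 + \left(-5 + 2\right) \left(5 + \left(6 + 6\right)\right)} = \sqrt{9 - 3 \left(5 + 12\right)} = \sqrt{9 - 51} = \sqrt{-42} = i \sqrt{42} \approx 6.4807 i$)
$\left(8 R - -81\right) - 412 = \left(8 i \sqrt{42} - -81\right) - 412 = \left(8 i \sqrt{42} + 81\right) - 412 = \left(81 + 8 i \sqrt{42}\right) - 412 = -331 + 8 i \sqrt{42}$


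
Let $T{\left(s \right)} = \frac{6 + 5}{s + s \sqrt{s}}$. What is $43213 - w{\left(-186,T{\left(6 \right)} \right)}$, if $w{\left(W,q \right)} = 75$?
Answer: $43138$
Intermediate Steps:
$T{\left(s \right)} = \frac{11}{s + s^{\frac{3}{2}}}$
$43213 - w{\left(-186,T{\left(6 \right)} \right)} = 43213 - 75 = 43138$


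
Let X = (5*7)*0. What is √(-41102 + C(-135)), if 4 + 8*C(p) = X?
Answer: I*√164410/2 ≈ 202.74*I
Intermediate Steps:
X = 0 (X = 35*0 = 0)
C(p) = -½ (C(p) = -½ + (⅛)*0 = -½ + 0 = -½)
√(-41102 + C(-135)) = √(-41102 - ½) = √(-82205/2) = I*√164410/2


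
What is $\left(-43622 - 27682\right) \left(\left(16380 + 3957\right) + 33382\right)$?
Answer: $-3830379576$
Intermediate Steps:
$\left(-43622 - 27682\right) \left(\left(16380 + 3957\right) + 33382\right) = - 71304 \left(20337 + 33382\right) = \left(-71304\right) 53719 = -3830379576$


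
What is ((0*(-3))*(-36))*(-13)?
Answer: 0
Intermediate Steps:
((0*(-3))*(-36))*(-13) = (0*(-36))*(-13) = 0*(-13) = 0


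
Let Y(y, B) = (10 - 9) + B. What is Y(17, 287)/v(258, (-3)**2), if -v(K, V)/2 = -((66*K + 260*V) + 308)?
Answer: 36/4919 ≈ 0.0073186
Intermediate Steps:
Y(y, B) = 1 + B
v(K, V) = 616 + 132*K + 520*V (v(K, V) = -(-2)*((66*K + 260*V) + 308) = -(-2)*(308 + 66*K + 260*V) = -2*(-308 - 260*V - 66*K) = 616 + 132*K + 520*V)
Y(17, 287)/v(258, (-3)**2) = (1 + 287)/(616 + 132*258 + 520*(-3)**2) = 288/(616 + 34056 + 520*9) = 288/(616 + 34056 + 4680) = 288/39352 = 288*(1/39352) = 36/4919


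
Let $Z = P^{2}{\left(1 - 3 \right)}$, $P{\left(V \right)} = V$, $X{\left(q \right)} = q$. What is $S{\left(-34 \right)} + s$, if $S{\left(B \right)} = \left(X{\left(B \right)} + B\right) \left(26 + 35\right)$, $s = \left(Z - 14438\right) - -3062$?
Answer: $-15520$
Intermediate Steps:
$Z = 4$ ($Z = \left(1 - 3\right)^{2} = \left(-2\right)^{2} = 4$)
$s = -11372$ ($s = \left(4 - 14438\right) - -3062 = -14434 + \left(-1470 + 4532\right) = -14434 + 3062 = -11372$)
$S{\left(B \right)} = 122 B$ ($S{\left(B \right)} = \left(B + B\right) \left(26 + 35\right) = 2 B 61 = 122 B$)
$S{\left(-34 \right)} + s = 122 \left(-34\right) - 11372 = -4148 - 11372 = -15520$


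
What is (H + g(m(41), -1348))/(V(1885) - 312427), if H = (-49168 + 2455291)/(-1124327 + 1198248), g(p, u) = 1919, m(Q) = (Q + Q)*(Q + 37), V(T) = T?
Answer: -72130261/11477787591 ≈ -0.0062843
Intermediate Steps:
m(Q) = 2*Q*(37 + Q) (m(Q) = (2*Q)*(37 + Q) = 2*Q*(37 + Q))
H = 2406123/73921 ≈ 32.550
(H + g(m(41), -1348))/(V(1885) - 312427) = (2406123/73921 + 1919)/(1885 - 312427) = (144260522/73921)/(-310542) = (144260522/73921)*(-1/310542) = -72130261/11477787591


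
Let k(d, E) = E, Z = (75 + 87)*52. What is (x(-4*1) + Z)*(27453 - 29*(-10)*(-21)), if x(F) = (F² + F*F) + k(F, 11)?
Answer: 180880521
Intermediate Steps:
Z = 8424 (Z = 162*52 = 8424)
x(F) = 11 + 2*F² (x(F) = (F² + F*F) + 11 = (F² + F²) + 11 = 2*F² + 11 = 11 + 2*F²)
(x(-4*1) + Z)*(27453 - 29*(-10)*(-21)) = ((11 + 2*(-4*1)²) + 8424)*(27453 - 29*(-10)*(-21)) = ((11 + 2*(-4)²) + 8424)*(27453 + 290*(-21)) = ((11 + 2*16) + 8424)*(27453 - 6090) = ((11 + 32) + 8424)*21363 = (43 + 8424)*21363 = 8467*21363 = 180880521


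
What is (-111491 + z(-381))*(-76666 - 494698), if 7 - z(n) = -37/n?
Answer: 24268937871524/381 ≈ 6.3698e+10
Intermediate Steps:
z(n) = 7 + 37/n (z(n) = 7 - (-37)/n = 7 + 37/n)
(-111491 + z(-381))*(-76666 - 494698) = (-111491 + (7 + 37/(-381)))*(-76666 - 494698) = (-111491 + (7 + 37*(-1/381)))*(-571364) = (-111491 + (7 - 37/381))*(-571364) = (-111491 + 2630/381)*(-571364) = -42475441/381*(-571364) = 24268937871524/381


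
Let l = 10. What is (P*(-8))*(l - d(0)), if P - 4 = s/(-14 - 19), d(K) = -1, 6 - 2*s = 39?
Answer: -396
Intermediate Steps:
s = -33/2 (s = 3 - ½*39 = 3 - 39/2 = -33/2 ≈ -16.500)
P = 9/2 (P = 4 - 33/(2*(-14 - 19)) = 4 - 33/2/(-33) = 4 - 33/2*(-1/33) = 4 + ½ = 9/2 ≈ 4.5000)
(P*(-8))*(l - d(0)) = ((9/2)*(-8))*(10 - 1*(-1)) = -36*(10 + 1) = -36*11 = -396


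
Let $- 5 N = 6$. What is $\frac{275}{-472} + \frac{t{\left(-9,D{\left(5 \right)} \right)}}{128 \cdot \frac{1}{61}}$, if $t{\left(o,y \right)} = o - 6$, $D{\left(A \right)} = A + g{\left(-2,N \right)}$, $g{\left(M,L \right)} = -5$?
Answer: $- \frac{58385}{7552} \approx -7.7311$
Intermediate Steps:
$N = - \frac{6}{5}$ ($N = \left(- \frac{1}{5}\right) 6 = - \frac{6}{5} \approx -1.2$)
$D{\left(A \right)} = -5 + A$ ($D{\left(A \right)} = A - 5 = -5 + A$)
$t{\left(o,y \right)} = -6 + o$
$\frac{275}{-472} + \frac{t{\left(-9,D{\left(5 \right)} \right)}}{128 \cdot \frac{1}{61}} = \frac{275}{-472} + \frac{-6 - 9}{128 \cdot \frac{1}{61}} = 275 \left(- \frac{1}{472}\right) - \frac{15}{128 \cdot \frac{1}{61}} = - \frac{275}{472} - \frac{15}{\frac{128}{61}} = - \frac{275}{472} - \frac{915}{128} = - \frac{58385}{7552}$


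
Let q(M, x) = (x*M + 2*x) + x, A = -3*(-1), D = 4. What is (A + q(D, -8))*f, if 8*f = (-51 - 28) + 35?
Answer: 583/2 ≈ 291.50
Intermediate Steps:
f = -11/2 (f = ((-51 - 28) + 35)/8 = (-79 + 35)/8 = (1/8)*(-44) = -11/2 ≈ -5.5000)
A = 3
q(M, x) = 3*x + M*x (q(M, x) = (M*x + 2*x) + x = (2*x + M*x) + x = 3*x + M*x)
(A + q(D, -8))*f = (3 - 8*(3 + 4))*(-11/2) = (3 - 8*7)*(-11/2) = (3 - 56)*(-11/2) = -53*(-11/2) = 583/2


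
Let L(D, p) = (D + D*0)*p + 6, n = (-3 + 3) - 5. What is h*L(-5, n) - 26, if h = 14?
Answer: 408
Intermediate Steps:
n = -5 (n = 0 - 5 = -5)
L(D, p) = 6 + D*p (L(D, p) = (D + 0)*p + 6 = D*p + 6 = 6 + D*p)
h*L(-5, n) - 26 = 14*(6 - 5*(-5)) - 26 = 14*(6 + 25) - 26 = 14*31 - 26 = 434 - 26 = 408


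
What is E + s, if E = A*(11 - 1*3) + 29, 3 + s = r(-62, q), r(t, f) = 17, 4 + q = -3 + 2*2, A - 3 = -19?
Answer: -85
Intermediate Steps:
A = -16 (A = 3 - 19 = -16)
q = -3 (q = -4 + (-3 + 2*2) = -4 + (-3 + 4) = -4 + 1 = -3)
s = 14 (s = -3 + 17 = 14)
E = -99 (E = -16*(11 - 1*3) + 29 = -16*(11 - 3) + 29 = -16*8 + 29 = -128 + 29 = -99)
E + s = -99 + 14 = -85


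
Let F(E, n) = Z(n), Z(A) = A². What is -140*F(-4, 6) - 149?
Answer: -5189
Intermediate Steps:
F(E, n) = n²
-140*F(-4, 6) - 149 = -140*6² - 149 = -140*36 - 149 = -5040 - 149 = -5189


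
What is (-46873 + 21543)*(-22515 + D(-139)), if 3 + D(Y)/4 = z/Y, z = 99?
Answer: 79324669170/139 ≈ 5.7068e+8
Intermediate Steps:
D(Y) = -12 + 396/Y (D(Y) = -12 + 4*(99/Y) = -12 + 396/Y)
(-46873 + 21543)*(-22515 + D(-139)) = (-46873 + 21543)*(-22515 + (-12 + 396/(-139))) = -25330*(-22515 + (-12 + 396*(-1/139))) = -25330*(-22515 + (-12 - 396/139)) = -25330*(-22515 - 2064/139) = -25330*(-3131649/139) = 79324669170/139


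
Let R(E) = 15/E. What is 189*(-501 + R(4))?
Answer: -375921/4 ≈ -93980.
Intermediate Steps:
189*(-501 + R(4)) = 189*(-501 + 15/4) = 189*(-1989/4) = -375921/4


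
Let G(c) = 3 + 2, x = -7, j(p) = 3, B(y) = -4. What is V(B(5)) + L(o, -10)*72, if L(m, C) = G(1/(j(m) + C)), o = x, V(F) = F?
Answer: 356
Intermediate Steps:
G(c) = 5
o = -7
L(m, C) = 5
V(B(5)) + L(o, -10)*72 = -4 + 5*72 = -4 + 360 = 356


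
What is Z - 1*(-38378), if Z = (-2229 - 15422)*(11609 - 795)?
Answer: -190839536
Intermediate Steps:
Z = -190877914 (Z = -17651*10814 = -190877914)
Z - 1*(-38378) = -190877914 - 1*(-38378) = -190877914 + 38378 = -190839536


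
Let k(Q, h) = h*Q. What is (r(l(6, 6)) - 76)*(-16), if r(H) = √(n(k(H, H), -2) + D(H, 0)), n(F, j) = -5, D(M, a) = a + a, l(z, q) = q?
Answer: 1216 - 16*I*√5 ≈ 1216.0 - 35.777*I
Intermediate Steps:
D(M, a) = 2*a
k(Q, h) = Q*h
r(H) = I*√5 (r(H) = √(-5 + 2*0) = √(-5 + 0) = √(-5) = I*√5)
(r(l(6, 6)) - 76)*(-16) = (I*√5 - 76)*(-16) = (-76 + I*√5)*(-16) = 1216 - 16*I*√5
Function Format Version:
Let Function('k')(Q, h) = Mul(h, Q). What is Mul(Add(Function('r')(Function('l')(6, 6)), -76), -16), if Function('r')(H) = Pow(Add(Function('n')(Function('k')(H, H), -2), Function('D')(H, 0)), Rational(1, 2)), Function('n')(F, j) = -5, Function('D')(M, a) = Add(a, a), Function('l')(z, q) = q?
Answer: Add(1216, Mul(-16, I, Pow(5, Rational(1, 2)))) ≈ Add(1216.0, Mul(-35.777, I))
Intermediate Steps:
Function('D')(M, a) = Mul(2, a)
Function('k')(Q, h) = Mul(Q, h)
Function('r')(H) = Mul(I, Pow(5, Rational(1, 2))) (Function('r')(H) = Pow(Add(-5, Mul(2, 0)), Rational(1, 2)) = Pow(Add(-5, 0), Rational(1, 2)) = Pow(-5, Rational(1, 2)) = Mul(I, Pow(5, Rational(1, 2))))
Mul(Add(Function('r')(Function('l')(6, 6)), -76), -16) = Mul(Add(Mul(I, Pow(5, Rational(1, 2))), -76), -16) = Mul(Add(-76, Mul(I, Pow(5, Rational(1, 2)))), -16) = Add(1216, Mul(-16, I, Pow(5, Rational(1, 2))))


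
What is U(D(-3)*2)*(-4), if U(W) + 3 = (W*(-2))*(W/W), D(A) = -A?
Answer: 60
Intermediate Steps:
U(W) = -3 - 2*W (U(W) = -3 + (W*(-2))*(W/W) = -3 - 2*W*1 = -3 - 2*W)
U(D(-3)*2)*(-4) = (-3 - 2*(-1*(-3))*2)*(-4) = (-3 - 6*2)*(-4) = (-3 - 2*6)*(-4) = (-3 - 12)*(-4) = -15*(-4) = 60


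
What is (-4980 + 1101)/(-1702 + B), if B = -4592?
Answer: 1293/2098 ≈ 0.61630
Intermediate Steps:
(-4980 + 1101)/(-1702 + B) = (-4980 + 1101)/(-1702 - 4592) = -3879/(-6294) = -3879*(-1/6294) = 1293/2098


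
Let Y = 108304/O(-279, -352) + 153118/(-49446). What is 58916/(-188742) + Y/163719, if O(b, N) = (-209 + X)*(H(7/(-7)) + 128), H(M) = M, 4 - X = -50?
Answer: -782511518714794769/2506414957583464665 ≈ -0.31220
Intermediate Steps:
X = 54 (X = 4 - 1*(-50) = 4 + 50 = 54)
O(b, N) = -19685 (O(b, N) = (-209 + 54)*(7/(-7) + 128) = -155*(7*(-1/7) + 128) = -155*(-1 + 128) = -155*127 = -19685)
Y = -4184663707/486672255 (Y = 108304/(-19685) + 153118/(-49446) = 108304*(-1/19685) + 153118*(-1/49446) = -108304/19685 - 76559/24723 = -4184663707/486672255 ≈ -8.5985)
58916/(-188742) + Y/163719 = 58916/(-188742) - 4184663707/486672255/163719 = 58916*(-1/188742) - 4184663707/486672255*1/163719 = -29458/94371 - 4184663707/79677494916345 = -782511518714794769/2506414957583464665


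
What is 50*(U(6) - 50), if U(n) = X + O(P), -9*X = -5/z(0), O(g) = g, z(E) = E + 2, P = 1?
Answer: -21925/9 ≈ -2436.1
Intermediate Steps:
z(E) = 2 + E
X = 5/18 (X = -(-5)/(9*(2 + 0)) = -(-5)/(9*2) = -⅑*(-5/2) = 5/18 ≈ 0.27778)
U(n) = 23/18 (U(n) = 5/18 + 1 = 23/18)
50*(U(6) - 50) = 50*(23/18 - 50) = 50*(-877/18) = -21925/9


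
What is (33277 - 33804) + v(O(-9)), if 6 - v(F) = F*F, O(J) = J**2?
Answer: -7082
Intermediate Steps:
v(F) = 6 - F**2 (v(F) = 6 - F*F = 6 - F**2)
(33277 - 33804) + v(O(-9)) = (33277 - 33804) + (6 - ((-9)**2)**2) = -527 + (6 - 1*81**2) = -527 + (6 - 1*6561) = -527 + (6 - 6561) = -527 - 6555 = -7082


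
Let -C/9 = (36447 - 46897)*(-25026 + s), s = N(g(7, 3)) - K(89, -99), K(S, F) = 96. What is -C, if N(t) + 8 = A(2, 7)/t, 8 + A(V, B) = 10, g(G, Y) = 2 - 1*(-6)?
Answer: 4726905975/2 ≈ 2.3635e+9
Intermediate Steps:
g(G, Y) = 8 (g(G, Y) = 2 + 6 = 8)
A(V, B) = 2 (A(V, B) = -8 + 10 = 2)
N(t) = -8 + 2/t
s = -415/4 (s = (-8 + 2/8) - 1*96 = (-8 + 2*(⅛)) - 96 = (-8 + ¼) - 96 = -31/4 - 96 = -415/4 ≈ -103.75)
C = -4726905975/2 (C = -9*(36447 - 46897)*(-25026 - 415/4) = -(-94050)*(-100519)/4 = -9*525211775/2 = -4726905975/2 ≈ -2.3635e+9)
-C = -1*(-4726905975/2) = 4726905975/2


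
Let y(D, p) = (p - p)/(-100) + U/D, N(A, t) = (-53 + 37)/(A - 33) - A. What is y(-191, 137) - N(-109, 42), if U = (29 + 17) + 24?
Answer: -1484647/13561 ≈ -109.48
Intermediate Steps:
N(A, t) = -A - 16/(-33 + A) (N(A, t) = -16/(-33 + A) - A = -A - 16/(-33 + A))
U = 70 (U = 46 + 24 = 70)
y(D, p) = 70/D (y(D, p) = (p - p)/(-100) + 70/D = 0*(-1/100) + 70/D = 0 + 70/D = 70/D)
y(-191, 137) - N(-109, 42) = 70/(-191) - (-16 - 1*(-109)**2 + 33*(-109))/(-33 - 109) = 70*(-1/191) - (-16 - 1*11881 - 3597)/(-142) = -70/191 - (-1)*(-16 - 11881 - 3597)/142 = -70/191 - (-1)*(-15494)/142 = -70/191 - 1*7747/71 = -70/191 - 7747/71 = -1484647/13561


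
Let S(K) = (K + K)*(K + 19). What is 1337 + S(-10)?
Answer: 1157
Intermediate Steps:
S(K) = 2*K*(19 + K) (S(K) = (2*K)*(19 + K) = 2*K*(19 + K))
1337 + S(-10) = 1337 + 2*(-10)*(19 - 10) = 1337 + 2*(-10)*9 = 1337 - 180 = 1157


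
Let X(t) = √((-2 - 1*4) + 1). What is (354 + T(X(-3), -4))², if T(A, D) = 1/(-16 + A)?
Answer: (4009404*√5 + 31442989*I)/(32*√5 + 251*I) ≈ 1.2527e+5 - 6.0646*I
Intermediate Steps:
X(t) = I*√5 (X(t) = √((-2 - 4) + 1) = √(-6 + 1) = √(-5) = I*√5)
(354 + T(X(-3), -4))² = (354 + 1/(-16 + I*√5))²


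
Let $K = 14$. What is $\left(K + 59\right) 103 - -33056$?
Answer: $40575$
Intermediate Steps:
$\left(K + 59\right) 103 - -33056 = \left(14 + 59\right) 103 - -33056 = 73 \cdot 103 + 33056 = 7519 + 33056 = 40575$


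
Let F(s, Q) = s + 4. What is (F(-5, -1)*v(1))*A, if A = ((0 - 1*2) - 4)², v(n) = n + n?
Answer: -72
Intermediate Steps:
F(s, Q) = 4 + s
v(n) = 2*n
A = 36 (A = ((0 - 2) - 4)² = (-2 - 4)² = (-6)² = 36)
(F(-5, -1)*v(1))*A = ((4 - 5)*(2*1))*36 = -1*2*36 = -2*36 = -72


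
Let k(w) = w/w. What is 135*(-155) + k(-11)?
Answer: -20924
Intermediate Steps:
k(w) = 1
135*(-155) + k(-11) = 135*(-155) + 1 = -20925 + 1 = -20924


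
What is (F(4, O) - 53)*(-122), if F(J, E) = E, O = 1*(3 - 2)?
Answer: 6344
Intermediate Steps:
O = 1 (O = 1*1 = 1)
(F(4, O) - 53)*(-122) = (1 - 53)*(-122) = -52*(-122) = 6344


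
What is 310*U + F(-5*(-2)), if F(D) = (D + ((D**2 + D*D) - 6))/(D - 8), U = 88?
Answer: 27382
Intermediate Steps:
F(D) = (-6 + D + 2*D**2)/(-8 + D) (F(D) = (D + ((D**2 + D**2) - 6))/(-8 + D) = (D + (2*D**2 - 6))/(-8 + D) = (D + (-6 + 2*D**2))/(-8 + D) = (-6 + D + 2*D**2)/(-8 + D))
310*U + F(-5*(-2)) = 310*88 + (-6 - 5*(-2) + 2*(-5*(-2))**2)/(-8 - 5*(-2)) = 27280 + (-6 + 10 + 2*10**2)/(-8 + 10) = 27280 + (-6 + 10 + 2*100)/2 = 27280 + (-6 + 10 + 200)/2 = 27280 + (1/2)*204 = 27280 + 102 = 27382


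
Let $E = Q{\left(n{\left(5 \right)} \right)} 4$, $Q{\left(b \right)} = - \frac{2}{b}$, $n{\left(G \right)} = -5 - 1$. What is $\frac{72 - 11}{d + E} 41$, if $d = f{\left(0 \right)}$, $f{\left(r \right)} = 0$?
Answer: $\frac{7503}{4} \approx 1875.8$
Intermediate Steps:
$n{\left(G \right)} = -6$ ($n{\left(G \right)} = -5 - 1 = -6$)
$d = 0$
$E = \frac{4}{3}$ ($E = - \frac{2}{-6} \cdot 4 = \left(-2\right) \left(- \frac{1}{6}\right) 4 = \frac{1}{3} \cdot 4 = \frac{4}{3} \approx 1.3333$)
$\frac{72 - 11}{d + E} 41 = \frac{72 - 11}{0 + \frac{4}{3}} \cdot 41 = \frac{61}{\frac{4}{3}} \cdot 41 = 61 \cdot \frac{3}{4} \cdot 41 = \frac{183}{4} \cdot 41 = \frac{7503}{4}$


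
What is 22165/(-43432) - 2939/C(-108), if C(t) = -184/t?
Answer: -1723739543/998936 ≈ -1725.6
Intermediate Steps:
22165/(-43432) - 2939/C(-108) = 22165/(-43432) - 2939/((-184/(-108))) = 22165*(-1/43432) - 2939/((-184*(-1/108))) = -22165/43432 - 2939/46/27 = -22165/43432 - 2939*27/46 = -22165/43432 - 79353/46 = -1723739543/998936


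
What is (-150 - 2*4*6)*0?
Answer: 0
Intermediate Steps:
(-150 - 2*4*6)*0 = (-150 - 8*6)*0 = (-150 - 48)*0 = -198*0 = 0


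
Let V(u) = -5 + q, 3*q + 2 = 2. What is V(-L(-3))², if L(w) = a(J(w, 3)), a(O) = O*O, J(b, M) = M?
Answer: 25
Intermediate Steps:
q = 0 (q = -⅔ + (⅓)*2 = -⅔ + ⅔ = 0)
a(O) = O²
L(w) = 9 (L(w) = 3² = 9)
V(u) = -5 (V(u) = -5 + 0 = -5)
V(-L(-3))² = (-5)² = 25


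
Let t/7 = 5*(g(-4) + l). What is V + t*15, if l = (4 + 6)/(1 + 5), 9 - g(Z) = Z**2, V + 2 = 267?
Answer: -2535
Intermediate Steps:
V = 265 (V = -2 + 267 = 265)
g(Z) = 9 - Z**2
l = 5/3 (l = 10/6 = 10*(1/6) = 5/3 ≈ 1.6667)
t = -560/3 (t = 7*(5*((9 - 1*(-4)**2) + 5/3)) = 7*(5*((9 - 1*16) + 5/3)) = 7*(5*((9 - 16) + 5/3)) = 7*(5*(-7 + 5/3)) = 7*(5*(-16/3)) = 7*(-80/3) = -560/3 ≈ -186.67)
V + t*15 = 265 - 560/3*15 = 265 - 2800 = -2535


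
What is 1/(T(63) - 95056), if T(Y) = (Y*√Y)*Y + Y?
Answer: -94993/8031233506 - 11907*√7/8031233506 ≈ -1.5750e-5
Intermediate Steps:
T(Y) = Y + Y^(5/2) (T(Y) = Y^(3/2)*Y + Y = Y^(5/2) + Y = Y + Y^(5/2))
1/(T(63) - 95056) = 1/((63 + 63^(5/2)) - 95056) = 1/((63 + 11907*√7) - 95056) = 1/(-94993 + 11907*√7)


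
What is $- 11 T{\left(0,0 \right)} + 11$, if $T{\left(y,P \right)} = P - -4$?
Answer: $-33$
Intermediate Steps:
$T{\left(y,P \right)} = 4 + P$ ($T{\left(y,P \right)} = P + 4 = 4 + P$)
$- 11 T{\left(0,0 \right)} + 11 = - 11 \left(4 + 0\right) + 11 = \left(-11\right) 4 + 11 = -44 + 11 = -33$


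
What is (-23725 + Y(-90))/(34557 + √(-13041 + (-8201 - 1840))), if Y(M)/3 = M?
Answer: -276398405/398069777 + 23995*I*√23082/1194209331 ≈ -0.69435 + 0.0030526*I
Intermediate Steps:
Y(M) = 3*M
(-23725 + Y(-90))/(34557 + √(-13041 + (-8201 - 1840))) = (-23725 + 3*(-90))/(34557 + √(-13041 + (-8201 - 1840))) = (-23725 - 270)/(34557 + √(-13041 - 10041)) = -23995/(34557 + √(-23082)) = -23995/(34557 + I*√23082)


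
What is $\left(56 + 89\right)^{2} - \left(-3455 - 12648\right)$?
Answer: $37128$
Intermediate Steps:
$\left(56 + 89\right)^{2} - \left(-3455 - 12648\right) = 145^{2} - -16103 = 21025 + 16103 = 37128$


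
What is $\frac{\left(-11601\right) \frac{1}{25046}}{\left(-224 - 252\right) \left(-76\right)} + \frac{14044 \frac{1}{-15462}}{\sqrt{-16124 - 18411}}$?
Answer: $- \frac{11601}{906064096} + \frac{7022 i \sqrt{34535}}{266990085} \approx -1.2804 \cdot 10^{-5} + 0.0048876 i$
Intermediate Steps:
$\frac{\left(-11601\right) \frac{1}{25046}}{\left(-224 - 252\right) \left(-76\right)} + \frac{14044 \frac{1}{-15462}}{\sqrt{-16124 - 18411}} = \frac{\left(-11601\right) \frac{1}{25046}}{\left(-224 - 252\right) \left(-76\right)} + \frac{14044 \left(- \frac{1}{15462}\right)}{\sqrt{-34535}} = - \frac{11601}{25046 \left(\left(-476\right) \left(-76\right)\right)} - \frac{7022}{7731 i \sqrt{34535}} = - \frac{11601}{25046 \cdot 36176} - \frac{7022 \left(- \frac{i \sqrt{34535}}{34535}\right)}{7731} = \left(- \frac{11601}{25046}\right) \frac{1}{36176} + \frac{7022 i \sqrt{34535}}{266990085} = - \frac{11601}{906064096} + \frac{7022 i \sqrt{34535}}{266990085}$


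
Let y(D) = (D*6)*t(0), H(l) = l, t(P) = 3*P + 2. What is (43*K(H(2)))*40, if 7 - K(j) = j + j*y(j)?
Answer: -73960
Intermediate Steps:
t(P) = 2 + 3*P
y(D) = 12*D (y(D) = (D*6)*(2 + 3*0) = (6*D)*(2 + 0) = (6*D)*2 = 12*D)
K(j) = 7 - j - 12*j² (K(j) = 7 - (j + j*(12*j)) = 7 - (j + 12*j²) = 7 + (-j - 12*j²) = 7 - j - 12*j²)
(43*K(H(2)))*40 = (43*(7 - 1*2 - 12*2²))*40 = (43*(7 - 2 - 12*4))*40 = (43*(7 - 2 - 48))*40 = (43*(-43))*40 = -1849*40 = -73960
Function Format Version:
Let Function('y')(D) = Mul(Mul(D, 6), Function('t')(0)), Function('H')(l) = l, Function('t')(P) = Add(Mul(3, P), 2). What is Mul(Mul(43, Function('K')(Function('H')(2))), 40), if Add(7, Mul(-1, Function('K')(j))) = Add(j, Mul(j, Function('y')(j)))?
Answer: -73960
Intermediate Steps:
Function('t')(P) = Add(2, Mul(3, P))
Function('y')(D) = Mul(12, D) (Function('y')(D) = Mul(Mul(D, 6), Add(2, Mul(3, 0))) = Mul(Mul(6, D), Add(2, 0)) = Mul(Mul(6, D), 2) = Mul(12, D))
Function('K')(j) = Add(7, Mul(-1, j), Mul(-12, Pow(j, 2))) (Function('K')(j) = Add(7, Mul(-1, Add(j, Mul(j, Mul(12, j))))) = Add(7, Mul(-1, Add(j, Mul(12, Pow(j, 2))))) = Add(7, Add(Mul(-1, j), Mul(-12, Pow(j, 2)))) = Add(7, Mul(-1, j), Mul(-12, Pow(j, 2))))
Mul(Mul(43, Function('K')(Function('H')(2))), 40) = Mul(Mul(43, Add(7, Mul(-1, 2), Mul(-12, Pow(2, 2)))), 40) = Mul(Mul(43, Add(7, -2, Mul(-12, 4))), 40) = Mul(Mul(43, Add(7, -2, -48)), 40) = Mul(Mul(43, -43), 40) = Mul(-1849, 40) = -73960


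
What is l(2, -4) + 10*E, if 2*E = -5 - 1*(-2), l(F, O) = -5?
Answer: -20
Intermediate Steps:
E = -3/2 (E = (-5 - 1*(-2))/2 = (-5 + 2)/2 = (1/2)*(-3) = -3/2 ≈ -1.5000)
l(2, -4) + 10*E = -5 + 10*(-3/2) = -5 - 15 = -20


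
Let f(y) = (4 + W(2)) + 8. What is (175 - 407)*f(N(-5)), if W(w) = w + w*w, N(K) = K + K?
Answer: -4176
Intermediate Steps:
N(K) = 2*K
W(w) = w + w**2
f(y) = 18 (f(y) = (4 + 2*(1 + 2)) + 8 = (4 + 2*3) + 8 = (4 + 6) + 8 = 10 + 8 = 18)
(175 - 407)*f(N(-5)) = (175 - 407)*18 = -232*18 = -4176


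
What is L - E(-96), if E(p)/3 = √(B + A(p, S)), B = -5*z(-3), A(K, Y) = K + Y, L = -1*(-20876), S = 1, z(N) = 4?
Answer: 20876 - 3*I*√115 ≈ 20876.0 - 32.171*I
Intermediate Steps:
L = 20876
B = -20 (B = -5*4 = -20)
E(p) = 3*√(-19 + p) (E(p) = 3*√(-20 + (p + 1)) = 3*√(-20 + (1 + p)) = 3*√(-19 + p))
L - E(-96) = 20876 - 3*√(-19 - 96) = 20876 - 3*√(-115) = 20876 - 3*I*√115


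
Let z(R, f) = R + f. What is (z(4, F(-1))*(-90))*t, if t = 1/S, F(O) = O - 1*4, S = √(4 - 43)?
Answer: -30*I*√39/13 ≈ -14.412*I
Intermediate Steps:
S = I*√39 (S = √(-39) = I*√39 ≈ 6.245*I)
F(O) = -4 + O (F(O) = O - 4 = -4 + O)
t = -I*√39/39 (t = 1/(I*√39) = -I*√39/39 ≈ -0.16013*I)
(z(4, F(-1))*(-90))*t = ((4 + (-4 - 1))*(-90))*(-I*√39/39) = ((4 - 5)*(-90))*(-I*√39/39) = (-1*(-90))*(-I*√39/39) = 90*(-I*√39/39) = -30*I*√39/13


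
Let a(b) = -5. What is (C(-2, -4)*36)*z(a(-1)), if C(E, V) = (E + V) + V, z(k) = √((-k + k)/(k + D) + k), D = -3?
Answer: -360*I*√5 ≈ -804.98*I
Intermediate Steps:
z(k) = √k (z(k) = √((-k + k)/(k - 3) + k) = √(0/(-3 + k) + k) = √(0 + k) = √k)
C(E, V) = E + 2*V
(C(-2, -4)*36)*z(a(-1)) = ((-2 + 2*(-4))*36)*√(-5) = ((-2 - 8)*36)*(I*√5) = (-10*36)*(I*√5) = -360*I*√5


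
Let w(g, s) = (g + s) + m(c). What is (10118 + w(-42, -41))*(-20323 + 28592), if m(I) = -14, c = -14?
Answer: 82863649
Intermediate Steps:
w(g, s) = -14 + g + s (w(g, s) = (g + s) - 14 = -14 + g + s)
(10118 + w(-42, -41))*(-20323 + 28592) = (10118 + (-14 - 42 - 41))*(-20323 + 28592) = (10118 - 97)*8269 = 10021*8269 = 82863649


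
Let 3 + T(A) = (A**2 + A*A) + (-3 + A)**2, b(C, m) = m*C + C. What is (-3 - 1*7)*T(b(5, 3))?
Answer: -10860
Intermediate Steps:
b(C, m) = C + C*m (b(C, m) = C*m + C = C + C*m)
T(A) = -3 + (-3 + A)**2 + 2*A**2 (T(A) = -3 + ((A**2 + A*A) + (-3 + A)**2) = -3 + ((A**2 + A**2) + (-3 + A)**2) = -3 + (2*A**2 + (-3 + A)**2) = -3 + ((-3 + A)**2 + 2*A**2) = -3 + (-3 + A)**2 + 2*A**2)
(-3 - 1*7)*T(b(5, 3)) = (-3 - 1*7)*(6 - 30*(1 + 3) + 3*(5*(1 + 3))**2) = (-3 - 7)*(6 - 30*4 + 3*(5*4)**2) = -10*(6 - 6*20 + 3*20**2) = -10*(6 - 120 + 3*400) = -10*(6 - 120 + 1200) = -10*1086 = -10860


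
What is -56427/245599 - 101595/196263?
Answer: -12008720902/16067332179 ≈ -0.74740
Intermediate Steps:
-56427/245599 - 101595/196263 = -56427*1/245599 - 101595*1/196263 = -56427/245599 - 33865/65421 = -12008720902/16067332179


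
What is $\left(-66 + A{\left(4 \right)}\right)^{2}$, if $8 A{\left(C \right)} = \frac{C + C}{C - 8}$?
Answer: $\frac{70225}{16} \approx 4389.1$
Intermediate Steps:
$A{\left(C \right)} = \frac{C}{4 \left(-8 + C\right)}$ ($A{\left(C \right)} = \frac{\left(C + C\right) \frac{1}{C - 8}}{8} = \frac{2 C \frac{1}{-8 + C}}{8} = \frac{C}{4 \left(-8 + C\right)}$)
$\left(-66 + A{\left(4 \right)}\right)^{2} = \left(-66 + \frac{1}{4} \cdot 4 \frac{1}{-8 + 4}\right)^{2} = \left(-66 + \frac{1}{4} \cdot 4 \frac{1}{-4}\right)^{2} = \left(-66 + \frac{1}{4} \cdot 4 \left(- \frac{1}{4}\right)\right)^{2} = \left(-66 - \frac{1}{4}\right)^{2} = \left(- \frac{265}{4}\right)^{2} = \frac{70225}{16}$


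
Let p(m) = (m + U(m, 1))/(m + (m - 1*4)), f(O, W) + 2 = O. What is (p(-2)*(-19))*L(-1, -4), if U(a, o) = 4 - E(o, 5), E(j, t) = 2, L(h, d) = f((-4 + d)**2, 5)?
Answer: 0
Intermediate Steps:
f(O, W) = -2 + O
L(h, d) = -2 + (-4 + d)**2
U(a, o) = 2 (U(a, o) = 4 - 1*2 = 4 - 2 = 2)
p(m) = (2 + m)/(-4 + 2*m) (p(m) = (m + 2)/(m + (m - 1*4)) = (2 + m)/(m + (m - 4)) = (2 + m)/(m + (-4 + m)) = (2 + m)/(-4 + 2*m))
(p(-2)*(-19))*L(-1, -4) = (((2 - 2)/(2*(-2 - 2)))*(-19))*(-2 + (-4 - 4)**2) = (((1/2)*0/(-4))*(-19))*(-2 + (-8)**2) = (((1/2)*(-1/4)*0)*(-19))*(-2 + 64) = (0*(-19))*62 = 0*62 = 0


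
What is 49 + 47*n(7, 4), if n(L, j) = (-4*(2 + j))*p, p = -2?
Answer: 2305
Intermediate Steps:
n(L, j) = 16 + 8*j (n(L, j) = -4*(2 + j)*(-2) = (-8 - 4*j)*(-2) = 16 + 8*j)
49 + 47*n(7, 4) = 49 + 47*(16 + 8*4) = 49 + 47*(16 + 32) = 49 + 47*48 = 49 + 2256 = 2305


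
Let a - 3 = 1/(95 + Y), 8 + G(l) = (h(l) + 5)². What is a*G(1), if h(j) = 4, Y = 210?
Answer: 66868/305 ≈ 219.24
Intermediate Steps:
G(l) = 73 (G(l) = -8 + (4 + 5)² = -8 + 9² = -8 + 81 = 73)
a = 916/305 (a = 3 + 1/(95 + 210) = 3 + 1/305 = 916/305 ≈ 3.0033)
a*G(1) = (916/305)*73 = 66868/305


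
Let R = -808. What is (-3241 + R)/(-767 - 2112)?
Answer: 4049/2879 ≈ 1.4064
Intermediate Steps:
(-3241 + R)/(-767 - 2112) = (-3241 - 808)/(-767 - 2112) = -4049/(-2879) = -4049*(-1/2879) = 4049/2879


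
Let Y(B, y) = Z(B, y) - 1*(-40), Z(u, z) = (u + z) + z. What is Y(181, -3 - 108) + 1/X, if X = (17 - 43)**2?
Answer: -675/676 ≈ -0.99852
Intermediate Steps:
X = 676 (X = (-26)**2 = 676)
Z(u, z) = u + 2*z
Y(B, y) = 40 + B + 2*y (Y(B, y) = (B + 2*y) - 1*(-40) = (B + 2*y) + 40 = 40 + B + 2*y)
Y(181, -3 - 108) + 1/X = (40 + 181 + 2*(-3 - 108)) + 1/676 = (40 + 181 + 2*(-111)) + 1/676 = (40 + 181 - 222) + 1/676 = -1 + 1/676 = -675/676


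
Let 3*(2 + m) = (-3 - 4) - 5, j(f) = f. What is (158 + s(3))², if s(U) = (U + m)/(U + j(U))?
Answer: 99225/4 ≈ 24806.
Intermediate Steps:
m = -6 (m = -2 + ((-3 - 4) - 5)/3 = -2 + (-7 - 5)/3 = -2 + (⅓)*(-12) = -2 - 4 = -6)
s(U) = (-6 + U)/(2*U) (s(U) = (U - 6)/(U + U) = (-6 + U)/((2*U)) = (-6 + U)*(1/(2*U)) = (-6 + U)/(2*U))
(158 + s(3))² = (158 + (½)*(-6 + 3)/3)² = (158 + (½)*(⅓)*(-3))² = (158 - ½)² = (315/2)² = 99225/4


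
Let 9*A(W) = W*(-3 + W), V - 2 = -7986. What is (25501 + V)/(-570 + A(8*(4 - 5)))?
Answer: -157653/5042 ≈ -31.268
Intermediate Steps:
V = -7984 (V = 2 - 7986 = -7984)
A(W) = W*(-3 + W)/9 (A(W) = (W*(-3 + W))/9 = W*(-3 + W)/9)
(25501 + V)/(-570 + A(8*(4 - 5))) = (25501 - 7984)/(-570 + (8*(4 - 5))*(-3 + 8*(4 - 5))/9) = 17517/(-570 + (8*(-1))*(-3 + 8*(-1))/9) = 17517/(-570 + (1/9)*(-8)*(-3 - 8)) = 17517/(-570 + (1/9)*(-8)*(-11)) = 17517/(-570 + 88/9) = 17517/(-5042/9) = 17517*(-9/5042) = -157653/5042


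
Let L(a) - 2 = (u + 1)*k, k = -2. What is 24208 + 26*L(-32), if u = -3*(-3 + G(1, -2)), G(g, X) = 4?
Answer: 24364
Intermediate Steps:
u = -3 (u = -3*(-3 + 4) = -3*1 = -3)
L(a) = 6 (L(a) = 2 + (-3 + 1)*(-2) = 2 - 2*(-2) = 2 + 4 = 6)
24208 + 26*L(-32) = 24208 + 26*6 = 24208 + 156 = 24364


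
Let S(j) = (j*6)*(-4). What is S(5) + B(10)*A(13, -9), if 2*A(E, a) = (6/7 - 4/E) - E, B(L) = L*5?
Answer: -39245/91 ≈ -431.26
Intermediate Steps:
S(j) = -24*j (S(j) = (6*j)*(-4) = -24*j)
B(L) = 5*L
A(E, a) = 3/7 - 2/E - E/2 (A(E, a) = ((6/7 - 4/E) - E)/2 = (6/7 - E - 4/E)/2 = 3/7 - 2/E - E/2)
S(5) + B(10)*A(13, -9) = -24*5 + (5*10)*(3/7 - 2/13 - ½*13) = -120 + 50*(3/7 - 2*1/13 - 13/2) = -120 + 50*(3/7 - 2/13 - 13/2) = -120 + 50*(-1133/182) = -120 - 28325/91 = -39245/91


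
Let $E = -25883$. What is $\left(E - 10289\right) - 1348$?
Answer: $-37520$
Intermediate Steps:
$\left(E - 10289\right) - 1348 = \left(-25883 - 10289\right) - 1348 = -36172 - 1348 = -37520$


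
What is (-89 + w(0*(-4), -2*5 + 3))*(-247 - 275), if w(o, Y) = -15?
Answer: 54288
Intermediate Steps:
(-89 + w(0*(-4), -2*5 + 3))*(-247 - 275) = (-89 - 15)*(-247 - 275) = -104*(-522) = 54288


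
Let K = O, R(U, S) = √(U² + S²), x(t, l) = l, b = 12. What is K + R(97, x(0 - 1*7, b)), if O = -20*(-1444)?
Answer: 28880 + √9553 ≈ 28978.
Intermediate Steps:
O = 28880
R(U, S) = √(S² + U²)
K = 28880
K + R(97, x(0 - 1*7, b)) = 28880 + √(12² + 97²) = 28880 + √(144 + 9409) = 28880 + √9553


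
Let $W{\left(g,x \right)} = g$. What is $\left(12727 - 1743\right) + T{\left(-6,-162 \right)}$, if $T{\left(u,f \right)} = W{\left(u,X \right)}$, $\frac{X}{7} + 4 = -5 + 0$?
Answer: $10978$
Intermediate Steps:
$X = -63$ ($X = -28 + 7 \left(-5 + 0\right) = -28 + 7 \left(-5\right) = -28 - 35 = -63$)
$T{\left(u,f \right)} = u$
$\left(12727 - 1743\right) + T{\left(-6,-162 \right)} = \left(12727 - 1743\right) - 6 = 10984 - 6 = 10978$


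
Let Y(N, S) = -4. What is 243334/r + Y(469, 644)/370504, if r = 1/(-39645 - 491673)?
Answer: -11975405669120713/92626 ≈ -1.2929e+11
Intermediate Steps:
r = -1/531318 (r = 1/(-531318) = -1/531318 ≈ -1.8821e-6)
243334/r + Y(469, 644)/370504 = 243334/(-1/531318) - 4/370504 = 243334*(-531318) - 4*1/370504 = -129287734212 - 1/92626 = -11975405669120713/92626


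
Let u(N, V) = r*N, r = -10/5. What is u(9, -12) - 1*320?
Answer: -338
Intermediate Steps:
r = -2 (r = -10*⅕ = -2)
u(N, V) = -2*N
u(9, -12) - 1*320 = -2*9 - 1*320 = -18 - 320 = -338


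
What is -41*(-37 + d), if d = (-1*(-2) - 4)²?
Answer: 1353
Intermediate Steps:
d = 4 (d = (2 - 4)² = (-2)² = 4)
-41*(-37 + d) = -41*(-37 + 4) = -41*(-33) = 1353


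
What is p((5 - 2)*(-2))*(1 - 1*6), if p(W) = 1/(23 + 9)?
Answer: -5/32 ≈ -0.15625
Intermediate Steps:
p(W) = 1/32
p((5 - 2)*(-2))*(1 - 1*6) = (1 - 1*6)/32 = (1 - 6)/32 = (1/32)*(-5) = -5/32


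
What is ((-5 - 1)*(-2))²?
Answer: 144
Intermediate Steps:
((-5 - 1)*(-2))² = (-6*(-2))² = 12² = 144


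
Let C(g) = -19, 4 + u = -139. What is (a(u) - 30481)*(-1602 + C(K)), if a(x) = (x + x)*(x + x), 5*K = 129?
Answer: -83181615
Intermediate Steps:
K = 129/5 (K = (1/5)*129 = 129/5 ≈ 25.800)
u = -143 (u = -4 - 139 = -143)
a(x) = 4*x**2 (a(x) = (2*x)*(2*x) = 4*x**2)
(a(u) - 30481)*(-1602 + C(K)) = (4*(-143)**2 - 30481)*(-1602 - 19) = (4*20449 - 30481)*(-1621) = (81796 - 30481)*(-1621) = 51315*(-1621) = -83181615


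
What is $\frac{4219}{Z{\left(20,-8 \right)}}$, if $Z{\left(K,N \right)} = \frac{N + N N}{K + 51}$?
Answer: $\frac{299549}{56} \approx 5349.1$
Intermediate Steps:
$Z{\left(K,N \right)} = \frac{N + N^{2}}{51 + K}$
$\frac{4219}{Z{\left(20,-8 \right)}} = \frac{4219}{\left(-8\right) \frac{1}{51 + 20} \left(1 - 8\right)} = \frac{4219}{\left(-8\right) \frac{1}{71} \left(-7\right)} = \frac{4219}{\frac{56}{71}} = 4219 \cdot \frac{71}{56} = \frac{299549}{56}$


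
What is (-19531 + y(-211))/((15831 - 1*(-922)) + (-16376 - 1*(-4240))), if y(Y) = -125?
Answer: -728/171 ≈ -4.2573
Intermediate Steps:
(-19531 + y(-211))/((15831 - 1*(-922)) + (-16376 - 1*(-4240))) = (-19531 - 125)/((15831 - 1*(-922)) + (-16376 - 1*(-4240))) = -19656/((15831 + 922) + (-16376 + 4240)) = -19656/(16753 - 12136) = -19656/4617 = -19656*1/4617 = -728/171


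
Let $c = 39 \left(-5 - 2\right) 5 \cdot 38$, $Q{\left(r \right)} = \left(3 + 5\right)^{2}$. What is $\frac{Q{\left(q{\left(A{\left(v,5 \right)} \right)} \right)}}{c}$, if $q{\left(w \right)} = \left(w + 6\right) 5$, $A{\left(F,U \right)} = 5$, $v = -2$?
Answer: $- \frac{32}{25935} \approx -0.0012339$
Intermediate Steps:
$q{\left(w \right)} = 30 + 5 w$ ($q{\left(w \right)} = \left(6 + w\right) 5 = 30 + 5 w$)
$Q{\left(r \right)} = 64$ ($Q{\left(r \right)} = 8^{2} = 64$)
$c = -51870$ ($c = 39 \left(\left(-7\right) 5\right) 38 = 39 \left(-35\right) 38 = \left(-1365\right) 38 = -51870$)
$\frac{Q{\left(q{\left(A{\left(v,5 \right)} \right)} \right)}}{c} = \frac{64}{-51870} = 64 \left(- \frac{1}{51870}\right) = - \frac{32}{25935}$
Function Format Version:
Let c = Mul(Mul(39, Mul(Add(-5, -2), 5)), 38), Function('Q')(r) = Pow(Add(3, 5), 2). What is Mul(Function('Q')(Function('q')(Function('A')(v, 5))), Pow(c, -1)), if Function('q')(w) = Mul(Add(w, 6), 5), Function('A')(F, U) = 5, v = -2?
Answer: Rational(-32, 25935) ≈ -0.0012339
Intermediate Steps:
Function('q')(w) = Add(30, Mul(5, w)) (Function('q')(w) = Mul(Add(6, w), 5) = Add(30, Mul(5, w)))
Function('Q')(r) = 64 (Function('Q')(r) = Pow(8, 2) = 64)
c = -51870 (c = Mul(Mul(39, Mul(-7, 5)), 38) = Mul(Mul(39, -35), 38) = Mul(-1365, 38) = -51870)
Mul(Function('Q')(Function('q')(Function('A')(v, 5))), Pow(c, -1)) = Mul(64, Pow(-51870, -1)) = Mul(64, Rational(-1, 51870)) = Rational(-32, 25935)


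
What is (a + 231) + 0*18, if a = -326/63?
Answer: 14227/63 ≈ 225.83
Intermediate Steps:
a = -326/63 (a = -326*1/63 = -326/63 ≈ -5.1746)
(a + 231) + 0*18 = (-326/63 + 231) + 0*18 = 14227/63 + 0 = 14227/63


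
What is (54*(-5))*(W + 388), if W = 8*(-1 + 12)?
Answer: -128520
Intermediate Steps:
W = 88 (W = 8*11 = 88)
(54*(-5))*(W + 388) = (54*(-5))*(88 + 388) = -270*476 = -128520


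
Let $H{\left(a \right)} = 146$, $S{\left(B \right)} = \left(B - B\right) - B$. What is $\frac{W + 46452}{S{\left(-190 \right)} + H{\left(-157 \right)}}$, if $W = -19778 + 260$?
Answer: $\frac{4489}{56} \approx 80.161$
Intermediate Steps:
$W = -19518$
$S{\left(B \right)} = - B$ ($S{\left(B \right)} = 0 - B = - B$)
$\frac{W + 46452}{S{\left(-190 \right)} + H{\left(-157 \right)}} = \frac{-19518 + 46452}{\left(-1\right) \left(-190\right) + 146} = \frac{26934}{190 + 146} = \frac{26934}{336} = 26934 \cdot \frac{1}{336} = \frac{4489}{56}$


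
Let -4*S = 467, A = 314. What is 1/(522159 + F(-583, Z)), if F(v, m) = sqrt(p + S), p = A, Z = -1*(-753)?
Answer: 696212/363533361445 - 2*sqrt(789)/1090600084335 ≈ 1.9151e-6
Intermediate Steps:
Z = 753
p = 314
S = -467/4 (S = -1/4*467 = -467/4 ≈ -116.75)
F(v, m) = sqrt(789)/2 (F(v, m) = sqrt(314 - 467/4) = sqrt(789/4) = sqrt(789)/2)
1/(522159 + F(-583, Z)) = 1/(522159 + sqrt(789)/2)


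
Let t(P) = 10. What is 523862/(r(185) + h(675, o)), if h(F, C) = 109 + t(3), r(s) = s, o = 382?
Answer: 261931/152 ≈ 1723.2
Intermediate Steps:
h(F, C) = 119 (h(F, C) = 109 + 10 = 119)
523862/(r(185) + h(675, o)) = 523862/(185 + 119) = 523862/304 = 523862*(1/304) = 261931/152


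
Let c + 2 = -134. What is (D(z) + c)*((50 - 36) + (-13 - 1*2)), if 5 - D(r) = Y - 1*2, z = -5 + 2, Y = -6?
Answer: 123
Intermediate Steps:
c = -136 (c = -2 - 134 = -136)
z = -3
D(r) = 13 (D(r) = 5 - (-6 - 1*2) = 5 - (-6 - 2) = 5 - 1*(-8) = 5 + 8 = 13)
(D(z) + c)*((50 - 36) + (-13 - 1*2)) = (13 - 136)*((50 - 36) + (-13 - 1*2)) = -123*(14 + (-13 - 2)) = -123*(14 - 15) = -123*(-1) = 123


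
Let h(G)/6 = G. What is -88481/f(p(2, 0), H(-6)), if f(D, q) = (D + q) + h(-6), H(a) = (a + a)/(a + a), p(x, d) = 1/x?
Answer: 7694/3 ≈ 2564.7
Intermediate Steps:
h(G) = 6*G
H(a) = 1 (H(a) = (2*a)/((2*a)) = (2*a)*(1/(2*a)) = 1)
f(D, q) = -36 + D + q (f(D, q) = (D + q) + 6*(-6) = (D + q) - 36 = -36 + D + q)
-88481/f(p(2, 0), H(-6)) = -88481/(-36 + 1/2 + 1) = -88481/(-36 + ½ + 1) = -88481/(-69/2) = -88481*(-2/69) = 7694/3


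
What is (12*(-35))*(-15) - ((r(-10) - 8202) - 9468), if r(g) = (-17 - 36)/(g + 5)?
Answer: 119797/5 ≈ 23959.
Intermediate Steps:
r(g) = -53/(5 + g)
(12*(-35))*(-15) - ((r(-10) - 8202) - 9468) = (12*(-35))*(-15) - ((-53/(5 - 10) - 8202) - 9468) = -420*(-15) - ((-53/(-5) - 8202) - 9468) = 6300 - ((-53*(-1/5) - 8202) - 9468) = 6300 - ((53/5 - 8202) - 9468) = 6300 - (-40957/5 - 9468) = 6300 - 1*(-88297/5) = 6300 + 88297/5 = 119797/5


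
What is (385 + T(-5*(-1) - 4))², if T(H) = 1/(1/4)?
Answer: 151321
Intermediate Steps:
T(H) = 4 (T(H) = 1/(¼) = 4)
(385 + T(-5*(-1) - 4))² = (385 + 4)² = 389² = 151321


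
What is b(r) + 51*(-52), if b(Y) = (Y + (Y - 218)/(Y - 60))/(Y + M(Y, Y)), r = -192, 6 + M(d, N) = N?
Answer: -130295293/49140 ≈ -2651.5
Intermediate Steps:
M(d, N) = -6 + N
b(Y) = (Y + (-218 + Y)/(-60 + Y))/(-6 + 2*Y) (b(Y) = (Y + (Y - 218)/(Y - 60))/(Y + (-6 + Y)) = (Y + (-218 + Y)/(-60 + Y))/(-6 + 2*Y))
b(r) + 51*(-52) = (-218 + (-192)**2 - 59*(-192))/(2*(180 + (-192)**2 - 63*(-192))) + 51*(-52) = (-218 + 36864 + 11328)/(2*(180 + 36864 + 12096)) - 2652 = (1/2)*47974/49140 - 2652 = (1/2)*(1/49140)*47974 - 2652 = 23987/49140 - 2652 = -130295293/49140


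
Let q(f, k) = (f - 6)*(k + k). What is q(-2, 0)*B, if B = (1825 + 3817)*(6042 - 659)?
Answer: 0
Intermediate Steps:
q(f, k) = 2*k*(-6 + f) (q(f, k) = (-6 + f)*(2*k) = 2*k*(-6 + f))
B = 30370886 (B = 5642*5383 = 30370886)
q(-2, 0)*B = (2*0*(-6 - 2))*30370886 = (2*0*(-8))*30370886 = 0*30370886 = 0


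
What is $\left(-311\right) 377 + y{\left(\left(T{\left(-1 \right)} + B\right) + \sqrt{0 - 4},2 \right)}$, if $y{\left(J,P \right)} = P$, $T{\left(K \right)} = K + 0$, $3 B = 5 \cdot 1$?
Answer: $-117245$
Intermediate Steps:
$B = \frac{5}{3}$ ($B = \frac{5 \cdot 1}{3} = \frac{1}{3} \cdot 5 = \frac{5}{3} \approx 1.6667$)
$T{\left(K \right)} = K$
$\left(-311\right) 377 + y{\left(\left(T{\left(-1 \right)} + B\right) + \sqrt{0 - 4},2 \right)} = \left(-311\right) 377 + 2 = -117247 + 2 = -117245$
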